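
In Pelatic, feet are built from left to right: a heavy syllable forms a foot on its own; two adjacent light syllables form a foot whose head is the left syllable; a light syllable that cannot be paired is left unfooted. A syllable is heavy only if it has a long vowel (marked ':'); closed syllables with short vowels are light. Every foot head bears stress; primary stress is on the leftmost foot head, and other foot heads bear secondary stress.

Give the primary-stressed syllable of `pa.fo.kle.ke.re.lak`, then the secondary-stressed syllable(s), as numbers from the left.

Weights: 1 pa L, 2 fo L, 3 kle L, 4 ke L, 5 re L, 6 lak L.
Parse left to right (heavy = foot alone; LL = one foot; stranded L unfooted): (ˈpa.fo) (ˈkle.ke) (ˈre.lak).
Foot heads: 1, 3, 5.
Primary stress on the leftmost head = syllable 1.
Secondary stress on 3, 5: ˈpa.fo.ˌkle.ke.ˌre.lak.

primary 1, secondary 3, 5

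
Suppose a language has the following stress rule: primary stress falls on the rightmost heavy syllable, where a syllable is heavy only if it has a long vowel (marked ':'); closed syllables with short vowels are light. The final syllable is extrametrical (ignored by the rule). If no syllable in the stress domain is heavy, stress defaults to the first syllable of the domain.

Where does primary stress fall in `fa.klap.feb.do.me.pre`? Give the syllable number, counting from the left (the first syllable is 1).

The final syllable (6, pre) is extrametrical; the stress domain is syllables 1–5.
Weights: 1 fa L, 2 klap L, 3 feb L, 4 do L, 5 me L.
No heavy syllable in the domain; default to the first syllable of the domain = syllable 1.
Primary stress: syllable 1 → ˈfa.klap.feb.do.me.pre.

1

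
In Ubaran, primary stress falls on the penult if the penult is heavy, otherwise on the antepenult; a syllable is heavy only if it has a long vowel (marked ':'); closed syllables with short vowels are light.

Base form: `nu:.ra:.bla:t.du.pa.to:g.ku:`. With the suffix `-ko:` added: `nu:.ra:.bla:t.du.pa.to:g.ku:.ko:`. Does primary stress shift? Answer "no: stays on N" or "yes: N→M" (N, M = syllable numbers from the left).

Base `nu:.ra:.bla:t.du.pa.to:g.ku:` (7 syllables):
  Weights: 5 pa L, 6 to:g H, 7 ku: H.
  The penult (syllable 6, to:g) is heavy, so it takes stress.
  → primary stress on syllable 6.
Suffixed `nu:.ra:.bla:t.du.pa.to:g.ku:.ko:` (8 syllables):
  Weights: 6 to:g H, 7 ku: H, 8 ko: H.
  The penult (syllable 7, ku:) is heavy, so it takes stress.
  → primary stress on syllable 7.

yes: 6→7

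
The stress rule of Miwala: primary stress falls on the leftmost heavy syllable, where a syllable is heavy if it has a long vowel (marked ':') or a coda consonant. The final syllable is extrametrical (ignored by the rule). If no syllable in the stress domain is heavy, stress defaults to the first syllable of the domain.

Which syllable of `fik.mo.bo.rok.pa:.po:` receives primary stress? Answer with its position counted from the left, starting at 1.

1

The final syllable (6, po:) is extrametrical; the stress domain is syllables 1–5.
Weights: 1 fik H, 2 mo L, 3 bo L, 4 rok H, 5 pa: H.
Heavy syllables in the domain: 1, 4, 5. The leftmost is syllable 1 (fik).
Primary stress: syllable 1 → ˈfik.mo.bo.rok.pa:.po:.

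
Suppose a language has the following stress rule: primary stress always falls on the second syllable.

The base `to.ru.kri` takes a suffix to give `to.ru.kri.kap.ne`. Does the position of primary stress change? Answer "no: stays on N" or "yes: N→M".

Base `to.ru.kri` (3 syllables):
  The word has 3 syllables; the second syllable is syllable 2 (ru).
  → primary stress on syllable 2.
Suffixed `to.ru.kri.kap.ne` (5 syllables):
  The word has 5 syllables; the second syllable is syllable 2 (ru).
  → primary stress on syllable 2.

no: stays on 2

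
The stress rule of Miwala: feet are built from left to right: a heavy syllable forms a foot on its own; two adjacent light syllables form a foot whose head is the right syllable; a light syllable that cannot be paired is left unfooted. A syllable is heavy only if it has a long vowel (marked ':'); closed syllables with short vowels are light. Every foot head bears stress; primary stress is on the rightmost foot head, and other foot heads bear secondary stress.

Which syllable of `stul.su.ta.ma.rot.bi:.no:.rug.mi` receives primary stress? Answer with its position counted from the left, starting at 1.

9

Weights: 1 stul L, 2 su L, 3 ta L, 4 ma L, 5 rot L, 6 bi: H, 7 no: H, 8 rug L, 9 mi L.
Parse left to right (heavy = foot alone; LL = one foot; stranded L unfooted): (stul.ˈsu) (ta.ˈma) rot (ˈbi:) (ˈno:) (rug.ˈmi).
Foot heads: 2, 4, 6, 7, 9.
Primary stress on the rightmost head = syllable 9.
Primary stress: syllable 9 → stul.su.ta.ma.rot.bi:.no:.rug.ˈmi.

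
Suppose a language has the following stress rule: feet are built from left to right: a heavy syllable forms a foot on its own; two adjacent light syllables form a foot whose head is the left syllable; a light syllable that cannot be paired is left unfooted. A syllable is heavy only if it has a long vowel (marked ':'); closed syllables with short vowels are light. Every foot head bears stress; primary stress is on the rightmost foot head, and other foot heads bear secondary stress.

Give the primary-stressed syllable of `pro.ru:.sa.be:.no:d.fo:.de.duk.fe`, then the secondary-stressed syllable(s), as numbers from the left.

primary 7, secondary 2, 4, 5, 6

Weights: 1 pro L, 2 ru: H, 3 sa L, 4 be: H, 5 no:d H, 6 fo: H, 7 de L, 8 duk L, 9 fe L.
Parse left to right (heavy = foot alone; LL = one foot; stranded L unfooted): pro (ˈru:) sa (ˈbe:) (ˈno:d) (ˈfo:) (ˈde.duk) fe.
Foot heads: 2, 4, 5, 6, 7.
Primary stress on the rightmost head = syllable 7.
Secondary stress on 2, 4, 5, 6: pro.ˌru:.sa.ˌbe:.ˌno:d.ˌfo:.ˈde.duk.fe.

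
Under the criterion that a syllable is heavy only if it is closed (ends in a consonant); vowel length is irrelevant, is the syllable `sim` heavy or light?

`sim`: short vowel, closed (coda /m/). Closed (coda /m/) → heavy.

heavy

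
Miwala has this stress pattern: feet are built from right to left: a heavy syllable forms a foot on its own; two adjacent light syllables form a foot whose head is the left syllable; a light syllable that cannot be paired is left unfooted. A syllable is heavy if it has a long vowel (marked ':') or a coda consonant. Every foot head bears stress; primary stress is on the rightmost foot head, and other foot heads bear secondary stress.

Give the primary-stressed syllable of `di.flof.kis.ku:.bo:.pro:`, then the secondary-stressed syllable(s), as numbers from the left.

Weights: 1 di L, 2 flof H, 3 kis H, 4 ku: H, 5 bo: H, 6 pro: H.
Parse right to left (heavy = foot alone; LL = one foot; stranded L unfooted): di (ˈflof) (ˈkis) (ˈku:) (ˈbo:) (ˈpro:).
Foot heads: 2, 3, 4, 5, 6.
Primary stress on the rightmost head = syllable 6.
Secondary stress on 2, 3, 4, 5: di.ˌflof.ˌkis.ˌku:.ˌbo:.ˈpro:.

primary 6, secondary 2, 3, 4, 5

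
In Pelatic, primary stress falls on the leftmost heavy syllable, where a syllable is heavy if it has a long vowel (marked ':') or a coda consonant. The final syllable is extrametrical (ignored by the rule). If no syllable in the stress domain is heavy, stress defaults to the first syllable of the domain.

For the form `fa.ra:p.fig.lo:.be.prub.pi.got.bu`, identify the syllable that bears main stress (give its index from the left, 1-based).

The final syllable (9, bu) is extrametrical; the stress domain is syllables 1–8.
Weights: 1 fa L, 2 ra:p H, 3 fig H, 4 lo: H, 5 be L, 6 prub H, 7 pi L, 8 got H.
Heavy syllables in the domain: 2, 3, 4, 6, 8. The leftmost is syllable 2 (ra:p).
Primary stress: syllable 2 → fa.ˈra:p.fig.lo:.be.prub.pi.got.bu.

2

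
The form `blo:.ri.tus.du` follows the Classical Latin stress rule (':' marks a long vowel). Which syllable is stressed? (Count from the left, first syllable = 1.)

Classical Latin: stress the penult if heavy (long vowel or closed), else the antepenult.
Weights: 2 ri L, 3 tus H, 4 du L.
The penult (syllable 3, tus) is heavy, so it takes stress.
Stress on syllable 3: blo:.ri.ˈtus.du.

3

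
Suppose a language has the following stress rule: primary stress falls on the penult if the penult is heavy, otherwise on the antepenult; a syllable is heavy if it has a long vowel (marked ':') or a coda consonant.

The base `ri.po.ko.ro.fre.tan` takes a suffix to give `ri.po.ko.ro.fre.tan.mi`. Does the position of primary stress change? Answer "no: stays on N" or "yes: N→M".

Base `ri.po.ko.ro.fre.tan` (6 syllables):
  Weights: 4 ro L, 5 fre L, 6 tan H.
  The penult (syllable 5, fre) is light, so stress falls on the antepenult (syllable 4, ro).
  → primary stress on syllable 4.
Suffixed `ri.po.ko.ro.fre.tan.mi` (7 syllables):
  Weights: 5 fre L, 6 tan H, 7 mi L.
  The penult (syllable 6, tan) is heavy, so it takes stress.
  → primary stress on syllable 6.

yes: 4→6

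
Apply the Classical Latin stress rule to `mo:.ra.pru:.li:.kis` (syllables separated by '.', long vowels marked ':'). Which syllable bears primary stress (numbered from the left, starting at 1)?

Classical Latin: stress the penult if heavy (long vowel or closed), else the antepenult.
Weights: 3 pru: H, 4 li: H, 5 kis H.
The penult (syllable 4, li:) is heavy, so it takes stress.
Stress on syllable 4: mo:.ra.pru:.ˈli:.kis.

4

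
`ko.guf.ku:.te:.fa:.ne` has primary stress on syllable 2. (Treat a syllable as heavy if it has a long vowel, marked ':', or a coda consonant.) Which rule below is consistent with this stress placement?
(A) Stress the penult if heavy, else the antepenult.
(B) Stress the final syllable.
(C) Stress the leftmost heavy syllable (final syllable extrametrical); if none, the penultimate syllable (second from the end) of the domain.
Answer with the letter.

C

Rule A → syllable 5 (observed: 2).
Rule B → syllable 6 (observed: 2).
Rule C → syllable 2 ✓.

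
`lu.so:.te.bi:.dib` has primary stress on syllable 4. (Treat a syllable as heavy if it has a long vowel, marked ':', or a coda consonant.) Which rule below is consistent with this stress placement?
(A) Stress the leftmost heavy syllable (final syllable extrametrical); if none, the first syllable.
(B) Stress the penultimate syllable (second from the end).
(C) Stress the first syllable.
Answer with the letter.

B

Rule A → syllable 2 (observed: 4).
Rule B → syllable 4 ✓.
Rule C → syllable 1 (observed: 4).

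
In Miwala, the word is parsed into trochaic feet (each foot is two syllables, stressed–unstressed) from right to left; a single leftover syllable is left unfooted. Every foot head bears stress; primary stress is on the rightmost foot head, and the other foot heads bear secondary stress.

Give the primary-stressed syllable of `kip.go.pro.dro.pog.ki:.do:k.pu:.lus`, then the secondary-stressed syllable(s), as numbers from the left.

Parse right to left into trochaic (ˈσσ) feet: kip (ˈgo.pro) (ˈdro.pog) (ˈki:.do:k) (ˈpu:.lus). Syllable 1 is left unfooted.
Foot heads (stressed positions): 2, 4, 6, 8.
End Rule Rightmost: primary stress on the rightmost head = syllable 8.
Secondary stress on 2, 4, 6: kip.ˌgo.pro.ˌdro.pog.ˌki:.do:k.ˈpu:.lus.

primary 8, secondary 2, 4, 6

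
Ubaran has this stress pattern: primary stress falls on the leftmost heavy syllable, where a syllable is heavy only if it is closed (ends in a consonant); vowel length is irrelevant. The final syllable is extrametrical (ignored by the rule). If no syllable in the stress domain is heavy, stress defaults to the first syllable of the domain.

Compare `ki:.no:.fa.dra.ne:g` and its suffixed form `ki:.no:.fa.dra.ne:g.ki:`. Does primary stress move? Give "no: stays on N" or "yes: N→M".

Base `ki:.no:.fa.dra.ne:g` (5 syllables):
  The final syllable (5, ne:g) is extrametrical; the stress domain is syllables 1–4.
  Weights: 1 ki: L, 2 no: L, 3 fa L, 4 dra L.
  No heavy syllable in the domain; default to the first syllable of the domain = syllable 1.
  → primary stress on syllable 1.
Suffixed `ki:.no:.fa.dra.ne:g.ki:` (6 syllables):
  The final syllable (6, ki:) is extrametrical; the stress domain is syllables 1–5.
  Weights: 1 ki: L, 2 no: L, 3 fa L, 4 dra L, 5 ne:g H.
  Heavy syllables in the domain: 5. The leftmost is syllable 5 (ne:g).
  → primary stress on syllable 5.

yes: 1→5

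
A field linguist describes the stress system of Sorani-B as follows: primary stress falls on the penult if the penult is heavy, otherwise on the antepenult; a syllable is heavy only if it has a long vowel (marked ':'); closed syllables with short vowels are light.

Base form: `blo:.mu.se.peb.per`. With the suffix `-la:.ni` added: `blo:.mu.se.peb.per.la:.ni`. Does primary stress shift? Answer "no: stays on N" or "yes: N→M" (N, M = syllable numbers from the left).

Base `blo:.mu.se.peb.per` (5 syllables):
  Weights: 3 se L, 4 peb L, 5 per L.
  The penult (syllable 4, peb) is light, so stress falls on the antepenult (syllable 3, se).
  → primary stress on syllable 3.
Suffixed `blo:.mu.se.peb.per.la:.ni` (7 syllables):
  Weights: 5 per L, 6 la: H, 7 ni L.
  The penult (syllable 6, la:) is heavy, so it takes stress.
  → primary stress on syllable 6.

yes: 3→6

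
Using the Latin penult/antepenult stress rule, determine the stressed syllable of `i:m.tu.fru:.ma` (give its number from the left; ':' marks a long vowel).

Classical Latin: stress the penult if heavy (long vowel or closed), else the antepenult.
Weights: 2 tu L, 3 fru: H, 4 ma L.
The penult (syllable 3, fru:) is heavy, so it takes stress.
Stress on syllable 3: i:m.tu.ˈfru:.ma.

3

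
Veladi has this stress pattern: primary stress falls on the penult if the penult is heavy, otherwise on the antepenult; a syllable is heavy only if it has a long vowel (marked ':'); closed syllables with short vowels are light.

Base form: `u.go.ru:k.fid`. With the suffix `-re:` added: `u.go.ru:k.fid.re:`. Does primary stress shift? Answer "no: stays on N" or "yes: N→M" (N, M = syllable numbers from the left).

no: stays on 3

Base `u.go.ru:k.fid` (4 syllables):
  Weights: 2 go L, 3 ru:k H, 4 fid L.
  The penult (syllable 3, ru:k) is heavy, so it takes stress.
  → primary stress on syllable 3.
Suffixed `u.go.ru:k.fid.re:` (5 syllables):
  Weights: 3 ru:k H, 4 fid L, 5 re: H.
  The penult (syllable 4, fid) is light, so stress falls on the antepenult (syllable 3, ru:k).
  → primary stress on syllable 3.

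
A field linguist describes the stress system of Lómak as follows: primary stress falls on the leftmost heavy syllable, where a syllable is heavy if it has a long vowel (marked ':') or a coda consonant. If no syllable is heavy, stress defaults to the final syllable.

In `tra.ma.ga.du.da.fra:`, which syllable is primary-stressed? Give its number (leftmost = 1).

Weights: 1 tra L, 2 ma L, 3 ga L, 4 du L, 5 da L, 6 fra: H.
Heavy syllables in the domain: 6. The leftmost is syllable 6 (fra:).
Primary stress: syllable 6 → tra.ma.ga.du.da.ˈfra:.

6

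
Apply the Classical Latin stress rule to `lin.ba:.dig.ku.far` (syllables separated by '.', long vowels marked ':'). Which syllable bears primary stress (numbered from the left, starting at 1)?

3

Classical Latin: stress the penult if heavy (long vowel or closed), else the antepenult.
Weights: 3 dig H, 4 ku L, 5 far H.
The penult (syllable 4, ku) is light, so stress falls on the antepenult (syllable 3, dig).
Stress on syllable 3: lin.ba:.ˈdig.ku.far.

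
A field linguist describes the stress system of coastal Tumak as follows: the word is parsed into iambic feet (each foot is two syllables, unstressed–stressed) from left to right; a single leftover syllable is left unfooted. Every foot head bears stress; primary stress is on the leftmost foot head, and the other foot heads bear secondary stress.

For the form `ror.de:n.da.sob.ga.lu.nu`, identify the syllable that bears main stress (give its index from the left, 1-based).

2

Parse left to right into iambic (σˈσ) feet: (ror.ˈde:n) (da.ˈsob) (ga.ˈlu) nu. Syllable 7 is left unfooted.
Foot heads (stressed positions): 2, 4, 6.
End Rule Leftmost: primary stress on the leftmost head = syllable 2.
Primary stress: syllable 2 → ror.ˈde:n.da.sob.ga.lu.nu.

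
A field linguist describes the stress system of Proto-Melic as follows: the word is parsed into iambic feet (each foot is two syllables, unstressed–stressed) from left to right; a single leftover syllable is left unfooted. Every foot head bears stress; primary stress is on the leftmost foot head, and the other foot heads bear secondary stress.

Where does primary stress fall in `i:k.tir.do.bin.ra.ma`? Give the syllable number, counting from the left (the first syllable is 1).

Parse left to right into iambic (σˈσ) feet: (i:k.ˈtir) (do.ˈbin) (ra.ˈma).
Foot heads (stressed positions): 2, 4, 6.
End Rule Leftmost: primary stress on the leftmost head = syllable 2.
Primary stress: syllable 2 → i:k.ˈtir.do.bin.ra.ma.

2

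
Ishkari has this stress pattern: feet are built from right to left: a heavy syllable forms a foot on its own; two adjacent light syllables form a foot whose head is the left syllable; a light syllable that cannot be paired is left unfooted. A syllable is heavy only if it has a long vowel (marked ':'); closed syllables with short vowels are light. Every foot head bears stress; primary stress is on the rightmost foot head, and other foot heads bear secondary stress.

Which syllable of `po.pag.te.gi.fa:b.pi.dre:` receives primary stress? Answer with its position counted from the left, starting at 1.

7

Weights: 1 po L, 2 pag L, 3 te L, 4 gi L, 5 fa:b H, 6 pi L, 7 dre: H.
Parse right to left (heavy = foot alone; LL = one foot; stranded L unfooted): (ˈpo.pag) (ˈte.gi) (ˈfa:b) pi (ˈdre:).
Foot heads: 1, 3, 5, 7.
Primary stress on the rightmost head = syllable 7.
Primary stress: syllable 7 → po.pag.te.gi.fa:b.pi.ˈdre:.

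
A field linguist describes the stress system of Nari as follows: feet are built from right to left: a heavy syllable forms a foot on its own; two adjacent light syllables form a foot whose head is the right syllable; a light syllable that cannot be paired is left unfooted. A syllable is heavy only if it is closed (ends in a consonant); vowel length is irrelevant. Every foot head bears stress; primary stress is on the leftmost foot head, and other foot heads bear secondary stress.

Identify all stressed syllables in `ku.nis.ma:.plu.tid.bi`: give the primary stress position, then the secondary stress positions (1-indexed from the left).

primary 2, secondary 4, 5

Weights: 1 ku L, 2 nis H, 3 ma: L, 4 plu L, 5 tid H, 6 bi L.
Parse right to left (heavy = foot alone; LL = one foot; stranded L unfooted): ku (ˈnis) (ma:.ˈplu) (ˈtid) bi.
Foot heads: 2, 4, 5.
Primary stress on the leftmost head = syllable 2.
Secondary stress on 4, 5: ku.ˈnis.ma:.ˌplu.ˌtid.bi.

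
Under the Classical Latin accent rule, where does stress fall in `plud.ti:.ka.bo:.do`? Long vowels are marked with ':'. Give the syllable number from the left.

Classical Latin: stress the penult if heavy (long vowel or closed), else the antepenult.
Weights: 3 ka L, 4 bo: H, 5 do L.
The penult (syllable 4, bo:) is heavy, so it takes stress.
Stress on syllable 4: plud.ti:.ka.ˈbo:.do.

4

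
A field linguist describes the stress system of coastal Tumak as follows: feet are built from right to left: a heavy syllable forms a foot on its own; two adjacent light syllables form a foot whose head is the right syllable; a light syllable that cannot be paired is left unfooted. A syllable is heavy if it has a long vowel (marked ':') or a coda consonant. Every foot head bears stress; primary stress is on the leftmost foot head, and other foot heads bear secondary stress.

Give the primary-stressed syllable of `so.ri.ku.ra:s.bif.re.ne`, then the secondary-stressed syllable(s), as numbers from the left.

Weights: 1 so L, 2 ri L, 3 ku L, 4 ra:s H, 5 bif H, 6 re L, 7 ne L.
Parse right to left (heavy = foot alone; LL = one foot; stranded L unfooted): so (ri.ˈku) (ˈra:s) (ˈbif) (re.ˈne).
Foot heads: 3, 4, 5, 7.
Primary stress on the leftmost head = syllable 3.
Secondary stress on 4, 5, 7: so.ri.ˈku.ˌra:s.ˌbif.re.ˌne.

primary 3, secondary 4, 5, 7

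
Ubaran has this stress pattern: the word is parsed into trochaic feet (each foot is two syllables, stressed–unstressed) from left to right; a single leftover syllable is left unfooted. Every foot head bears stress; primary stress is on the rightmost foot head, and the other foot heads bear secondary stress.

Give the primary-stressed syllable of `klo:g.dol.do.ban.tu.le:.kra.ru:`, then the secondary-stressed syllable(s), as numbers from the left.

primary 7, secondary 1, 3, 5

Parse left to right into trochaic (ˈσσ) feet: (ˈklo:g.dol) (ˈdo.ban) (ˈtu.le:) (ˈkra.ru:).
Foot heads (stressed positions): 1, 3, 5, 7.
End Rule Rightmost: primary stress on the rightmost head = syllable 7.
Secondary stress on 1, 3, 5: ˌklo:g.dol.ˌdo.ban.ˌtu.le:.ˈkra.ru:.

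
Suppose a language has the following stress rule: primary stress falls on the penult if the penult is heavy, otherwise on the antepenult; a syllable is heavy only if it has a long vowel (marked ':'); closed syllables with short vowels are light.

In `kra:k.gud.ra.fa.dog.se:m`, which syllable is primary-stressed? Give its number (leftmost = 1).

4

Weights: 4 fa L, 5 dog L, 6 se:m H.
The penult (syllable 5, dog) is light, so stress falls on the antepenult (syllable 4, fa).
Primary stress: syllable 4 → kra:k.gud.ra.ˈfa.dog.se:m.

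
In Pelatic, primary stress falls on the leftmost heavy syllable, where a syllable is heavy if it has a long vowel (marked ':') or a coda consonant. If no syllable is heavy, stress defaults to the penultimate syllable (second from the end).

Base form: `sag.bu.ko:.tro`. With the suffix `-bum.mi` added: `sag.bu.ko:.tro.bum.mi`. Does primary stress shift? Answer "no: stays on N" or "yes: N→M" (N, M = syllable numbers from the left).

Base `sag.bu.ko:.tro` (4 syllables):
  Weights: 1 sag H, 2 bu L, 3 ko: H, 4 tro L.
  Heavy syllables in the domain: 1, 3. The leftmost is syllable 1 (sag).
  → primary stress on syllable 1.
Suffixed `sag.bu.ko:.tro.bum.mi` (6 syllables):
  Weights: 1 sag H, 2 bu L, 3 ko: H, 4 tro L, 5 bum H, 6 mi L.
  Heavy syllables in the domain: 1, 3, 5. The leftmost is syllable 1 (sag).
  → primary stress on syllable 1.

no: stays on 1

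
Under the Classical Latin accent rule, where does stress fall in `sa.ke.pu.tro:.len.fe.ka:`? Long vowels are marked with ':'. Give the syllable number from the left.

Classical Latin: stress the penult if heavy (long vowel or closed), else the antepenult.
Weights: 5 len H, 6 fe L, 7 ka: H.
The penult (syllable 6, fe) is light, so stress falls on the antepenult (syllable 5, len).
Stress on syllable 5: sa.ke.pu.tro:.ˈlen.fe.ka:.

5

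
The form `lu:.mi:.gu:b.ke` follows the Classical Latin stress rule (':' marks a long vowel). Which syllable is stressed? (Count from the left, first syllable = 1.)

Classical Latin: stress the penult if heavy (long vowel or closed), else the antepenult.
Weights: 2 mi: H, 3 gu:b H, 4 ke L.
The penult (syllable 3, gu:b) is heavy, so it takes stress.
Stress on syllable 3: lu:.mi:.ˈgu:b.ke.

3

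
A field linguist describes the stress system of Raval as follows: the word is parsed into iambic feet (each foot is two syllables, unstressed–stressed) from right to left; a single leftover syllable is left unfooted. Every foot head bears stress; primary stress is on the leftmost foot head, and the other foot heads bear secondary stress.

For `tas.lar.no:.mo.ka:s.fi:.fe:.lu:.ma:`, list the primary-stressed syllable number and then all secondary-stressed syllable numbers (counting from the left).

Parse right to left into iambic (σˈσ) feet: tas (lar.ˈno:) (mo.ˈka:s) (fi:.ˈfe:) (lu:.ˈma:). Syllable 1 is left unfooted.
Foot heads (stressed positions): 3, 5, 7, 9.
End Rule Leftmost: primary stress on the leftmost head = syllable 3.
Secondary stress on 5, 7, 9: tas.lar.ˈno:.mo.ˌka:s.fi:.ˌfe:.lu:.ˌma:.

primary 3, secondary 5, 7, 9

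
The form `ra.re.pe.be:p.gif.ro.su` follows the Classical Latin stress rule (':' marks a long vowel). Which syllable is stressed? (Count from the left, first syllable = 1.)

5

Classical Latin: stress the penult if heavy (long vowel or closed), else the antepenult.
Weights: 5 gif H, 6 ro L, 7 su L.
The penult (syllable 6, ro) is light, so stress falls on the antepenult (syllable 5, gif).
Stress on syllable 5: ra.re.pe.be:p.ˈgif.ro.su.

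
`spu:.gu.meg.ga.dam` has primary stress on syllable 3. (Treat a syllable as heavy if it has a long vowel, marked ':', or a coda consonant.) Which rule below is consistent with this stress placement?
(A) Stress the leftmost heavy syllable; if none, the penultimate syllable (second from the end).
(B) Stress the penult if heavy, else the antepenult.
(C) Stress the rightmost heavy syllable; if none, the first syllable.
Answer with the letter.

B

Rule A → syllable 1 (observed: 3).
Rule B → syllable 3 ✓.
Rule C → syllable 5 (observed: 3).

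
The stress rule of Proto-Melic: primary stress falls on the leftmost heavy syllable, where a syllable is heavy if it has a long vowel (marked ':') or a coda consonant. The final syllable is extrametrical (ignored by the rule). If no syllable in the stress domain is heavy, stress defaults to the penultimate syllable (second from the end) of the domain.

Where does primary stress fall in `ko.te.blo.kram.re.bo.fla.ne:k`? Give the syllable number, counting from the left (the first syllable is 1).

4

The final syllable (8, ne:k) is extrametrical; the stress domain is syllables 1–7.
Weights: 1 ko L, 2 te L, 3 blo L, 4 kram H, 5 re L, 6 bo L, 7 fla L.
Heavy syllables in the domain: 4. The leftmost is syllable 4 (kram).
Primary stress: syllable 4 → ko.te.blo.ˈkram.re.bo.fla.ne:k.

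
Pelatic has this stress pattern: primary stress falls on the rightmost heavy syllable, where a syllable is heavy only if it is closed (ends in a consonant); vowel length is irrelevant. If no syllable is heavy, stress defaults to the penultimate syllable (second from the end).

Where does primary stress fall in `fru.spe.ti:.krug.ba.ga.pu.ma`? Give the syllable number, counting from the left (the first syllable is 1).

Weights: 1 fru L, 2 spe L, 3 ti: L, 4 krug H, 5 ba L, 6 ga L, 7 pu L, 8 ma L.
Heavy syllables in the domain: 4. The rightmost is syllable 4 (krug).
Primary stress: syllable 4 → fru.spe.ti:.ˈkrug.ba.ga.pu.ma.

4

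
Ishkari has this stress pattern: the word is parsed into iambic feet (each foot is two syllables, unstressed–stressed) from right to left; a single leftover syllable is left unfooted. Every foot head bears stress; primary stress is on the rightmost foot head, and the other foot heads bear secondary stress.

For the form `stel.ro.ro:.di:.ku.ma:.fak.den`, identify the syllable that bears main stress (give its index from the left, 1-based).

8

Parse right to left into iambic (σˈσ) feet: (stel.ˈro) (ro:.ˈdi:) (ku.ˈma:) (fak.ˈden).
Foot heads (stressed positions): 2, 4, 6, 8.
End Rule Rightmost: primary stress on the rightmost head = syllable 8.
Primary stress: syllable 8 → stel.ro.ro:.di:.ku.ma:.fak.ˈden.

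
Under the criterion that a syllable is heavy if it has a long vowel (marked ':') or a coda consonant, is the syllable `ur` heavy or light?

`ur`: short vowel, closed (coda /r/). Closed → heavy.

heavy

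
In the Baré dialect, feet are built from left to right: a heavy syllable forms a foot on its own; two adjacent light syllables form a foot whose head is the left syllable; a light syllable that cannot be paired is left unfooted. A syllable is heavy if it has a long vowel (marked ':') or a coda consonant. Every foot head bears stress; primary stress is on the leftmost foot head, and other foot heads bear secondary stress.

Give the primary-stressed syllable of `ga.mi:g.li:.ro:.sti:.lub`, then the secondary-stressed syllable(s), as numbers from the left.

primary 2, secondary 3, 4, 5, 6

Weights: 1 ga L, 2 mi:g H, 3 li: H, 4 ro: H, 5 sti: H, 6 lub H.
Parse left to right (heavy = foot alone; LL = one foot; stranded L unfooted): ga (ˈmi:g) (ˈli:) (ˈro:) (ˈsti:) (ˈlub).
Foot heads: 2, 3, 4, 5, 6.
Primary stress on the leftmost head = syllable 2.
Secondary stress on 3, 4, 5, 6: ga.ˈmi:g.ˌli:.ˌro:.ˌsti:.ˌlub.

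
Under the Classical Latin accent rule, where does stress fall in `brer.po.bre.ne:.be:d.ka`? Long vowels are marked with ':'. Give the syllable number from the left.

Classical Latin: stress the penult if heavy (long vowel or closed), else the antepenult.
Weights: 4 ne: H, 5 be:d H, 6 ka L.
The penult (syllable 5, be:d) is heavy, so it takes stress.
Stress on syllable 5: brer.po.bre.ne:.ˈbe:d.ka.

5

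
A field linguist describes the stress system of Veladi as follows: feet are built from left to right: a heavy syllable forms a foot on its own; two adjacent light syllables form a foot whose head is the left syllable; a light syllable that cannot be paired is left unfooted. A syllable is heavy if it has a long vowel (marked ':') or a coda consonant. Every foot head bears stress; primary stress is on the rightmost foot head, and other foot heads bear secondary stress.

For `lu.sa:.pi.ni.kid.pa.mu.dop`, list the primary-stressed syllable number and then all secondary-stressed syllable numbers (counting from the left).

primary 8, secondary 2, 3, 5, 6

Weights: 1 lu L, 2 sa: H, 3 pi L, 4 ni L, 5 kid H, 6 pa L, 7 mu L, 8 dop H.
Parse left to right (heavy = foot alone; LL = one foot; stranded L unfooted): lu (ˈsa:) (ˈpi.ni) (ˈkid) (ˈpa.mu) (ˈdop).
Foot heads: 2, 3, 5, 6, 8.
Primary stress on the rightmost head = syllable 8.
Secondary stress on 2, 3, 5, 6: lu.ˌsa:.ˌpi.ni.ˌkid.ˌpa.mu.ˈdop.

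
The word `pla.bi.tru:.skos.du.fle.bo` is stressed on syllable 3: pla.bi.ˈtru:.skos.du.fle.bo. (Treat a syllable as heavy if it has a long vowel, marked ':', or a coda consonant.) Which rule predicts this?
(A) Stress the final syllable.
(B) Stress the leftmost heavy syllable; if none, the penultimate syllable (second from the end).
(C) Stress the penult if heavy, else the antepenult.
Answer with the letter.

Rule A → syllable 7 (observed: 3).
Rule B → syllable 3 ✓.
Rule C → syllable 5 (observed: 3).

B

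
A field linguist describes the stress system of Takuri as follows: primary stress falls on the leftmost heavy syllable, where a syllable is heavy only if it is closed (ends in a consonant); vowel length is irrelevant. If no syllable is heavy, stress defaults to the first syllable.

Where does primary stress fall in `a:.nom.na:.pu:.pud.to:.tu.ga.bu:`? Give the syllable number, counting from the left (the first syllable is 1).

Weights: 1 a: L, 2 nom H, 3 na: L, 4 pu: L, 5 pud H, 6 to: L, 7 tu L, 8 ga L, 9 bu: L.
Heavy syllables in the domain: 2, 5. The leftmost is syllable 2 (nom).
Primary stress: syllable 2 → a:.ˈnom.na:.pu:.pud.to:.tu.ga.bu:.

2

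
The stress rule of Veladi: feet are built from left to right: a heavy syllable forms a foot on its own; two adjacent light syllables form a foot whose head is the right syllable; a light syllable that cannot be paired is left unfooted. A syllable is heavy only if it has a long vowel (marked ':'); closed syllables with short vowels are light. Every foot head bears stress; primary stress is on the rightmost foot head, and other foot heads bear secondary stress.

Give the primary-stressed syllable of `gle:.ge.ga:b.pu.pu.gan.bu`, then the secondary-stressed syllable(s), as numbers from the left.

primary 7, secondary 1, 3, 5

Weights: 1 gle: H, 2 ge L, 3 ga:b H, 4 pu L, 5 pu L, 6 gan L, 7 bu L.
Parse left to right (heavy = foot alone; LL = one foot; stranded L unfooted): (ˈgle:) ge (ˈga:b) (pu.ˈpu) (gan.ˈbu).
Foot heads: 1, 3, 5, 7.
Primary stress on the rightmost head = syllable 7.
Secondary stress on 1, 3, 5: ˌgle:.ge.ˌga:b.pu.ˌpu.gan.ˈbu.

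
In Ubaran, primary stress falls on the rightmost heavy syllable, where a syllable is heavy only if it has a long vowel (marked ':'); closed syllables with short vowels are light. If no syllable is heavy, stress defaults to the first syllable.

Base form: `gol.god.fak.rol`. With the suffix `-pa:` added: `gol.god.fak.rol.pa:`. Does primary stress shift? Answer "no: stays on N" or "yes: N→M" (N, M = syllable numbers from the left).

yes: 1→5

Base `gol.god.fak.rol` (4 syllables):
  Weights: 1 gol L, 2 god L, 3 fak L, 4 rol L.
  No heavy syllable in the domain; default to the first syllable = syllable 1.
  → primary stress on syllable 1.
Suffixed `gol.god.fak.rol.pa:` (5 syllables):
  Weights: 1 gol L, 2 god L, 3 fak L, 4 rol L, 5 pa: H.
  Heavy syllables in the domain: 5. The rightmost is syllable 5 (pa:).
  → primary stress on syllable 5.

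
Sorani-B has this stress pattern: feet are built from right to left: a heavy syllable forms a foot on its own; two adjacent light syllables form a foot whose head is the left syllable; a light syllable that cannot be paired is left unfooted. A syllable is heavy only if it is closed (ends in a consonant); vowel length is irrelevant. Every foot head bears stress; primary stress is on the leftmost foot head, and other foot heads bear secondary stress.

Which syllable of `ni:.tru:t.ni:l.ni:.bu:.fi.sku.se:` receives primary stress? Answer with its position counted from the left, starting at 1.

2

Weights: 1 ni: L, 2 tru:t H, 3 ni:l H, 4 ni: L, 5 bu: L, 6 fi L, 7 sku L, 8 se: L.
Parse right to left (heavy = foot alone; LL = one foot; stranded L unfooted): ni: (ˈtru:t) (ˈni:l) ni: (ˈbu:.fi) (ˈsku.se:).
Foot heads: 2, 3, 5, 7.
Primary stress on the leftmost head = syllable 2.
Primary stress: syllable 2 → ni:.ˈtru:t.ni:l.ni:.bu:.fi.sku.se:.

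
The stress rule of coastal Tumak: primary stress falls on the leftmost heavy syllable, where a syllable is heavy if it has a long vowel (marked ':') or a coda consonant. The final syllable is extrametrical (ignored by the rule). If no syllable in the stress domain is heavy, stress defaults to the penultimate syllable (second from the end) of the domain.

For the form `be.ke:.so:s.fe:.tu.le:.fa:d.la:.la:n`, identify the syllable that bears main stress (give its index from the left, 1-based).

2

The final syllable (9, la:n) is extrametrical; the stress domain is syllables 1–8.
Weights: 1 be L, 2 ke: H, 3 so:s H, 4 fe: H, 5 tu L, 6 le: H, 7 fa:d H, 8 la: H.
Heavy syllables in the domain: 2, 3, 4, 6, 7, 8. The leftmost is syllable 2 (ke:).
Primary stress: syllable 2 → be.ˈke:.so:s.fe:.tu.le:.fa:d.la:.la:n.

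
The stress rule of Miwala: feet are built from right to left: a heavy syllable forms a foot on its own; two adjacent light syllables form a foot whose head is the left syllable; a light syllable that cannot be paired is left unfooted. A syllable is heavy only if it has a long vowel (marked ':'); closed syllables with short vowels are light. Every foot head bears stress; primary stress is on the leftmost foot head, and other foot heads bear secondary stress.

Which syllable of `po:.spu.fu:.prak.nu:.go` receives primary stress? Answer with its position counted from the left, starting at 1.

Weights: 1 po: H, 2 spu L, 3 fu: H, 4 prak L, 5 nu: H, 6 go L.
Parse right to left (heavy = foot alone; LL = one foot; stranded L unfooted): (ˈpo:) spu (ˈfu:) prak (ˈnu:) go.
Foot heads: 1, 3, 5.
Primary stress on the leftmost head = syllable 1.
Primary stress: syllable 1 → ˈpo:.spu.fu:.prak.nu:.go.

1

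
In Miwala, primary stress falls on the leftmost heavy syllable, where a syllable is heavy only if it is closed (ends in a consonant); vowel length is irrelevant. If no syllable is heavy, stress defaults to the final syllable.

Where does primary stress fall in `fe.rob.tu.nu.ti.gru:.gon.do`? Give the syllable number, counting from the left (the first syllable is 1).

2

Weights: 1 fe L, 2 rob H, 3 tu L, 4 nu L, 5 ti L, 6 gru: L, 7 gon H, 8 do L.
Heavy syllables in the domain: 2, 7. The leftmost is syllable 2 (rob).
Primary stress: syllable 2 → fe.ˈrob.tu.nu.ti.gru:.gon.do.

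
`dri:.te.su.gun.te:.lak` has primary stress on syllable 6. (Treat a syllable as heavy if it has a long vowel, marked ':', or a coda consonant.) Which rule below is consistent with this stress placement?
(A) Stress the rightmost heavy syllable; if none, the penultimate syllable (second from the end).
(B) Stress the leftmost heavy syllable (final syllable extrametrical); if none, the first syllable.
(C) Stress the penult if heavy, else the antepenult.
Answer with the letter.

Rule A → syllable 6 ✓.
Rule B → syllable 1 (observed: 6).
Rule C → syllable 5 (observed: 6).

A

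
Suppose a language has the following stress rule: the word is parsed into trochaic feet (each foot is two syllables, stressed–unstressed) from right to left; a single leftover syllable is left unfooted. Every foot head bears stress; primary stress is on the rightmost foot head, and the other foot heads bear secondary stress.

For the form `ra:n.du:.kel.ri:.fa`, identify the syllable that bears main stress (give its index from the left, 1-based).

4

Parse right to left into trochaic (ˈσσ) feet: ra:n (ˈdu:.kel) (ˈri:.fa). Syllable 1 is left unfooted.
Foot heads (stressed positions): 2, 4.
End Rule Rightmost: primary stress on the rightmost head = syllable 4.
Primary stress: syllable 4 → ra:n.du:.kel.ˈri:.fa.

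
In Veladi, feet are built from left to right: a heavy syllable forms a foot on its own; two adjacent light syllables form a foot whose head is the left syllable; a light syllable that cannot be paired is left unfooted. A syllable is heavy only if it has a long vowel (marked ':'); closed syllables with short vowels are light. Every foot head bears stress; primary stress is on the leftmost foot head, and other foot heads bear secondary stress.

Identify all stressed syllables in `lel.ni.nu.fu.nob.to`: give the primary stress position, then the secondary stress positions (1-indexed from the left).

Weights: 1 lel L, 2 ni L, 3 nu L, 4 fu L, 5 nob L, 6 to L.
Parse left to right (heavy = foot alone; LL = one foot; stranded L unfooted): (ˈlel.ni) (ˈnu.fu) (ˈnob.to).
Foot heads: 1, 3, 5.
Primary stress on the leftmost head = syllable 1.
Secondary stress on 3, 5: ˈlel.ni.ˌnu.fu.ˌnob.to.

primary 1, secondary 3, 5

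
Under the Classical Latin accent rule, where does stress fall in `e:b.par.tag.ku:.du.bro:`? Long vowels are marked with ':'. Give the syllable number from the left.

4

Classical Latin: stress the penult if heavy (long vowel or closed), else the antepenult.
Weights: 4 ku: H, 5 du L, 6 bro: H.
The penult (syllable 5, du) is light, so stress falls on the antepenult (syllable 4, ku:).
Stress on syllable 4: e:b.par.tag.ˈku:.du.bro:.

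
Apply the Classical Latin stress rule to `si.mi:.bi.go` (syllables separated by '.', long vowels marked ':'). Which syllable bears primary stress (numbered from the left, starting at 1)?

Classical Latin: stress the penult if heavy (long vowel or closed), else the antepenult.
Weights: 2 mi: H, 3 bi L, 4 go L.
The penult (syllable 3, bi) is light, so stress falls on the antepenult (syllable 2, mi:).
Stress on syllable 2: si.ˈmi:.bi.go.

2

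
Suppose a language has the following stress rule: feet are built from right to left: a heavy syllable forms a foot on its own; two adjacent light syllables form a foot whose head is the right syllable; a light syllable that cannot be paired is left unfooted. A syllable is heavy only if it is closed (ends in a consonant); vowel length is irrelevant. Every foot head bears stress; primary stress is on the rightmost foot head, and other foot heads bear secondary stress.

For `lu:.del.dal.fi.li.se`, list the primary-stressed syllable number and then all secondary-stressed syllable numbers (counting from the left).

primary 6, secondary 2, 3

Weights: 1 lu: L, 2 del H, 3 dal H, 4 fi L, 5 li L, 6 se L.
Parse right to left (heavy = foot alone; LL = one foot; stranded L unfooted): lu: (ˈdel) (ˈdal) fi (li.ˈse).
Foot heads: 2, 3, 6.
Primary stress on the rightmost head = syllable 6.
Secondary stress on 2, 3: lu:.ˌdel.ˌdal.fi.li.ˈse.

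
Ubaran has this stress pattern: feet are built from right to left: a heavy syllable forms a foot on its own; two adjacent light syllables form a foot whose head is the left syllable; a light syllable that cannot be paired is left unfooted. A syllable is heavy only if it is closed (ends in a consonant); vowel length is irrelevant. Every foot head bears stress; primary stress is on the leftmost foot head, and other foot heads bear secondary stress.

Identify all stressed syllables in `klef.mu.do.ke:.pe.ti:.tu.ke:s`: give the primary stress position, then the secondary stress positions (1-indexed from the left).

Weights: 1 klef H, 2 mu L, 3 do L, 4 ke: L, 5 pe L, 6 ti: L, 7 tu L, 8 ke:s H.
Parse right to left (heavy = foot alone; LL = one foot; stranded L unfooted): (ˈklef) (ˈmu.do) (ˈke:.pe) (ˈti:.tu) (ˈke:s).
Foot heads: 1, 2, 4, 6, 8.
Primary stress on the leftmost head = syllable 1.
Secondary stress on 2, 4, 6, 8: ˈklef.ˌmu.do.ˌke:.pe.ˌti:.tu.ˌke:s.

primary 1, secondary 2, 4, 6, 8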